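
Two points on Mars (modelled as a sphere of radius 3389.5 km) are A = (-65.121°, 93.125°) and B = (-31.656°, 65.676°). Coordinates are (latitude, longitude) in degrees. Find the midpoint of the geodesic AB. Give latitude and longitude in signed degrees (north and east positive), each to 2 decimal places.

Central angle δ = 0.6536 rad. Interpolating on the sphere with fraction f = 0.5:
P = [sin((1−f)δ)·A + sin(fδ)·B] / sin δ = 0.5279·A + 0.5279·B in Cartesian coordinates,
giving P = (0.1730, 0.6313, -0.7560), i.e. latitude -49.11°, longitude 74.67°.

-49.11°, 74.67°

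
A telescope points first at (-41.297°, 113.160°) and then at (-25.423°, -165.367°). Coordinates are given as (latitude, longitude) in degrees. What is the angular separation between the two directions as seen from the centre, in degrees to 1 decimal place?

67.4°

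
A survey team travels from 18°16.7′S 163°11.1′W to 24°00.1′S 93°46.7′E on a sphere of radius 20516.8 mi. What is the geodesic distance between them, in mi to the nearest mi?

In radians: φ₁ = -0.3190, φ₂ = -0.4189, Δλ = -103.037° = -1.7983 rad.
cos c = sin φ₁ sin φ₂ + cos φ₁ cos φ₂ cos Δλ = (-0.3136)(-0.4068) + (0.9495)(0.9135)(-0.2256) = -0.06810,
so c = arccos(-0.06810) = 1.63895 rad.
Distance = R·c = 20516.8 × 1.6389 ≈ 33626 mi.

33626 mi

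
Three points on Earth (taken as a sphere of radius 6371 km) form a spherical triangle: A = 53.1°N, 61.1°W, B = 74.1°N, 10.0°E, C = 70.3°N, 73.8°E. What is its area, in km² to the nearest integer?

1799245 km²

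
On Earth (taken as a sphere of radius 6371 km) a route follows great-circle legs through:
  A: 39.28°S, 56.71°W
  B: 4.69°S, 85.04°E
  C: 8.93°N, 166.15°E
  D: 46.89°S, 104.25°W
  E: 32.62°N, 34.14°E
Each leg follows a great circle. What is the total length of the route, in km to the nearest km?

49742 km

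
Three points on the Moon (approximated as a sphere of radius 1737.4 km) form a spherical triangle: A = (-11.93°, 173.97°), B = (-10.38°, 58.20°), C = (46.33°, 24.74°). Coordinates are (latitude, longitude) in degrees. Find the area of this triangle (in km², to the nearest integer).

6533819 km²

Side lengths (central angles): a = 1.1193, b = 2.3891, c = 1.9618 rad; semiperimeter s = 2.7351.
By l'Huilier's theorem, tan(E/4) = √[tan(s/2) tan((s−a)/2) tan((s−b)/2) tan((s−c)/2)], giving spherical excess E = 2.1645 rad.
Area = E·R² = 2.1645 × (1737.4)² ≈ 6533819 km².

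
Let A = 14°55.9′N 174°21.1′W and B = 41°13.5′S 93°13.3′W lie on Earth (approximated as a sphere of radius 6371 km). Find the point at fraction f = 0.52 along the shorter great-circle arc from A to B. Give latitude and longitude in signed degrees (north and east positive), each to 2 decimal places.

-18.22°, -138.40°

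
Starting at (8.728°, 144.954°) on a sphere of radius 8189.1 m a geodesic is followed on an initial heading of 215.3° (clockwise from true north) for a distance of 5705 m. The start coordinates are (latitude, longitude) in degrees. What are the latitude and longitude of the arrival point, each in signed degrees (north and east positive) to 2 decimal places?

Angular distance δ = d/R = 5705/8189.1 = 0.69666 rad; initial bearing θ = 3.7577 rad.
sin φ₂ = sin φ₁ cos δ + cos φ₁ sin δ cos θ = (0.1517)(0.7670) + (0.9884)(0.6417)(-0.8161) = -0.4012, so φ₂ = -23.66°.
Δλ = atan2(sin θ sin δ cos φ₁, cos δ − sin φ₁ sin φ₂) = atan2(-0.3665, 0.8279) = -23.879°.
λ₂ = 144.954° − 23.879° = 121.08°.

-23.66°, 121.08°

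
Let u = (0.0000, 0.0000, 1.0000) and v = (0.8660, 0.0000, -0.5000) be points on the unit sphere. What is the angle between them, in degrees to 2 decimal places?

120.00°

u·v = -0.5000; |u| = 1.0000, |v| = 1.0000.
cos θ = (u·v)/(|u||v|) = -0.5000, so θ = 120.00°.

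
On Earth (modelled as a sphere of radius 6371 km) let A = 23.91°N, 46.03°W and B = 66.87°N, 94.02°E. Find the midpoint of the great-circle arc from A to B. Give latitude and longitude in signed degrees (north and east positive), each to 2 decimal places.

Central angle δ = 1.4732 rad. Interpolating on the sphere with fraction f = 0.5:
P = [sin((1−f)δ)·A + sin(fδ)·B] / sin δ = 0.6750·A + 0.6750·B in Cartesian coordinates,
giving P = (0.4098, -0.1796, 0.8943), i.e. latitude 63.42°, longitude -23.67°.

63.42°, -23.67°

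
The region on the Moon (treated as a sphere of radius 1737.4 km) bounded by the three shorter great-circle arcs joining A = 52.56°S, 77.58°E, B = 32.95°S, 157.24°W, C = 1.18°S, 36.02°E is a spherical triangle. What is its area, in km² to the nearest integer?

Side lengths (central angles): a = 2.5071, b = 1.0802, c = 1.4324 rad; semiperimeter s = 2.5099.
By l'Huilier's theorem, tan(E/4) = √[tan(s/2) tan((s−a)/2) tan((s−b)/2) tan((s−c)/2)], giving spherical excess E = 0.1864 rad.
Area = E·R² = 0.1864 × (1737.4)² ≈ 562567 km².

562567 km²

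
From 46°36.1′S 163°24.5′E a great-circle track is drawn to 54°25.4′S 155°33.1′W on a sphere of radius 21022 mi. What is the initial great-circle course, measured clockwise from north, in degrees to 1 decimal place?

With φ₁ = -0.8134, φ₂ = -0.9499, Δλ = 0.7163 rad, the forward-azimuth formula gives
θ = atan2( sin Δλ cos φ₂ , cos φ₁ sin φ₂ − sin φ₁ cos φ₂ cos Δλ ) = atan2(0.3820, -0.2400) = 122.14°.
So the initial bearing is 122.1°.

122.1°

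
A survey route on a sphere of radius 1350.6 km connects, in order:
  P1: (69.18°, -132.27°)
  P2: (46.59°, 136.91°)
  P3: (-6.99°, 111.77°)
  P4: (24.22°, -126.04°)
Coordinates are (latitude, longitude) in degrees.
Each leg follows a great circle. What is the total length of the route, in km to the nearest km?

Leg P1→P2: central angle 0.8291 rad, distance 1119.8 km.
Leg P2→P3: central angle 1.0133 rad, distance 1368.5 km.
Leg P3→P4: central angle 2.1319 rad, distance 2879.4 km.
Total: 1119.8 + 1368.5 + 2879.4 ≈ 5368 km.

5368 km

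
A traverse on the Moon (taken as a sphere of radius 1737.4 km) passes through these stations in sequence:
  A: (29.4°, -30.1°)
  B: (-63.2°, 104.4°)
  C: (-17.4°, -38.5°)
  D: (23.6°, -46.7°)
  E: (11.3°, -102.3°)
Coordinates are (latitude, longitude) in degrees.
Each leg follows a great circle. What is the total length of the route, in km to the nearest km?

Leg A→B: central angle 2.3653 rad, distance 4109.4 km.
Leg B→C: central angle 1.6471 rad, distance 2861.7 km.
Leg C→D: central angle 0.7291 rad, distance 1266.8 km.
Leg D→E: central angle 0.9445 rad, distance 1641.0 km.
Total: 4109.4 + 2861.7 + 1266.8 + 1641.0 ≈ 9879 km.

9879 km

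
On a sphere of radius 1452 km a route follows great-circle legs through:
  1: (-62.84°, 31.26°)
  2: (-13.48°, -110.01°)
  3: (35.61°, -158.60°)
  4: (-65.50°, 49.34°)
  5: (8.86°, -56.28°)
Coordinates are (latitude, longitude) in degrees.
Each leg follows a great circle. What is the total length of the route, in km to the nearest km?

10531 km

Leg 1→2: central angle 1.7101 rad, distance 2483.1 km.
Leg 2→3: central angle 1.1732 rad, distance 1703.5 km.
Leg 3→4: central angle 2.5458 rad, distance 3696.5 km.
Leg 4→5: central angle 1.8240 rad, distance 2648.4 km.
Total: 2483.1 + 1703.5 + 3696.5 + 2648.4 ≈ 10531 km.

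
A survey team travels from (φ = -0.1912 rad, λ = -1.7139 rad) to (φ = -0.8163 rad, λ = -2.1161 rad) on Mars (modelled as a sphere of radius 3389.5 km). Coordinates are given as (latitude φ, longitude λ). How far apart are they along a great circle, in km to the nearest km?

2412 km

In radians: φ₁ = -0.1912, φ₂ = -0.8163, Δλ = -23.044° = -0.4022 rad.
cos c = sin φ₁ sin φ₂ + cos φ₁ cos φ₂ cos Δλ = (-0.1900)(-0.7286) + (0.9818)(0.6849)(0.9202) = 0.75725,
so c = arccos(0.75725) = 0.71171 rad.
Distance = R·c = 3389.5 × 0.7117 ≈ 2412 km.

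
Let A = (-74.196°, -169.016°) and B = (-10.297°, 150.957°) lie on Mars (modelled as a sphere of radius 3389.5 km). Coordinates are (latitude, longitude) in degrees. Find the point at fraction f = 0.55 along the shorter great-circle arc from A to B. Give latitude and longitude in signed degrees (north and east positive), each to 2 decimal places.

-40.15°, 158.18°

Central angle δ = 1.1840 rad. Interpolating on the sphere with fraction f = 0.55:
P = [sin((1−f)δ)·A + sin(fδ)·B] / sin δ = 0.5485·A + 0.6545·B in Cartesian coordinates,
giving P = (-0.7096, 0.2842, -0.6447), i.e. latitude -40.15°, longitude 158.18°.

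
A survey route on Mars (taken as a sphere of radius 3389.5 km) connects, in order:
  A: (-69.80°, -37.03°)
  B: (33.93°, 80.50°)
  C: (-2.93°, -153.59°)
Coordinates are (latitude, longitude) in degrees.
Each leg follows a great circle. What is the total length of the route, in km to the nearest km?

Leg A→B: central angle 2.2867 rad, distance 7750.6 km.
Leg B→C: central angle 2.1113 rad, distance 7156.1 km.
Total: 7750.6 + 7156.1 ≈ 14907 km.

14907 km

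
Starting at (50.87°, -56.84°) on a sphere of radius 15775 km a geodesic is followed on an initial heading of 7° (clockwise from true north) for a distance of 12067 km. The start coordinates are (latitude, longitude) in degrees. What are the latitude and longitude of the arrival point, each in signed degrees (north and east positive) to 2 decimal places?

83.40°, 75.87°

Angular distance δ = d/R = 12067/15775 = 0.76494 rad; initial bearing θ = 0.1222 rad.
sin φ₂ = sin φ₁ cos δ + cos φ₁ sin δ cos θ = (0.7757)(0.7214) + (0.6311)(0.6925)(0.9925) = 0.9934, so φ₂ = 83.40°.
Δλ = atan2(sin θ sin δ cos φ₁, cos δ − sin φ₁ sin φ₂) = atan2(0.0533, -0.0492) = 132.709°.
λ₂ = -56.840° + 132.709° = 75.87°.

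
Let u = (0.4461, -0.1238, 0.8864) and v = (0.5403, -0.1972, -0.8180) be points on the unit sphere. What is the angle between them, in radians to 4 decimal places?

u·v = -0.4596; |u| = 1.0000, |v| = 1.0000.
cos θ = (u·v)/(|u||v|) = -0.4596, so θ = 2.0484 rad.

2.0484 rad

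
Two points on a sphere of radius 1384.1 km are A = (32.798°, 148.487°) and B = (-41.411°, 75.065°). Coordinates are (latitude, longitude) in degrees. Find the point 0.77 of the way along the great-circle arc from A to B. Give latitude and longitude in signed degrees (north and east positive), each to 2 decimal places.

Central angle δ = 1.7502 rad. Interpolating on the sphere with fraction f = 0.77:
P = [sin((1−f)δ)·A + sin(fδ)·B] / sin δ = 0.3981·A + 0.9911·B in Cartesian coordinates,
giving P = (-0.0937, 0.8931, -0.4399), i.e. latitude -26.10°, longitude 95.99°.

-26.10°, 95.99°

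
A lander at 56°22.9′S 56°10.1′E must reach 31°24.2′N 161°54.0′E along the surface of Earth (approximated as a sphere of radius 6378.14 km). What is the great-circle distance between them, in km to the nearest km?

13826 km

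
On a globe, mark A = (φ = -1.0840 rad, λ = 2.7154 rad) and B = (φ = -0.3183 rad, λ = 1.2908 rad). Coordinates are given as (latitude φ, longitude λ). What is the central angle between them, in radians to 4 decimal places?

Let φ₁ = -1.0840 rad, φ₂ = -0.3183 rad, and Δλ = -1.4246 rad.
Haversine: a = sin²(Δφ/2) + cos φ₁ cos φ₂ sin²(Δλ/2) = 0.1396 + (0.4678)(0.9498)(0.4272) = 0.32934.
Central angle c = 2·arcsin(√a) = 1.22247 rad.
So the angular separation is 1.2225 rad.

1.2225 rad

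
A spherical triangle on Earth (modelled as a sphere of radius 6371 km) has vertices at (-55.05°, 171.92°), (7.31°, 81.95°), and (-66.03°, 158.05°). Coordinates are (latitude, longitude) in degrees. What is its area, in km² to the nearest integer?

8981853 km²

Side lengths (central angles): a = 1.5903, b = 0.2245, c = 1.6750 rad; semiperimeter s = 1.7449.
By l'Huilier's theorem, tan(E/4) = √[tan(s/2) tan((s−a)/2) tan((s−b)/2) tan((s−c)/2)], giving spherical excess E = 0.2213 rad.
Area = E·R² = 0.2213 × (6371)² ≈ 8981853 km².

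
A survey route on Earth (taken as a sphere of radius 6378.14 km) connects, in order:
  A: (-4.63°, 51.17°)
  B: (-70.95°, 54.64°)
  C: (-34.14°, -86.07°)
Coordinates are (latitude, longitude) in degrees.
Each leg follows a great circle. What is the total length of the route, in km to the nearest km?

Leg A→B: central angle 1.1582 rad, distance 7386.9 km.
Leg B→C: central angle 1.2436 rad, distance 7931.8 km.
Total: 7386.9 + 7931.8 ≈ 15319 km.

15319 km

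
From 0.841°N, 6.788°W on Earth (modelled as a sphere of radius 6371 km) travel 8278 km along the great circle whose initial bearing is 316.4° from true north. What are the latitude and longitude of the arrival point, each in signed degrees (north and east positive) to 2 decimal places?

44.55°, -75.57°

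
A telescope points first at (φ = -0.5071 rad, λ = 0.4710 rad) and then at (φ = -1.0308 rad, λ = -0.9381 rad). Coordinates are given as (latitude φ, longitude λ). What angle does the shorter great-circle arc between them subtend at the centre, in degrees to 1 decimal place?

60.7°

In radians: φ₁ = -0.5071, φ₂ = -1.0308, Δλ = -80.735° = -1.4091 rad.
cos c = sin φ₁ sin φ₂ + cos φ₁ cos φ₂ cos Δλ = (-0.4856)(-0.8577) + (0.8742)(0.5141)(0.1610) = 0.48890,
so c = arccos(0.48890) = 1.05997 rad.
So the angular separation is 60.7°.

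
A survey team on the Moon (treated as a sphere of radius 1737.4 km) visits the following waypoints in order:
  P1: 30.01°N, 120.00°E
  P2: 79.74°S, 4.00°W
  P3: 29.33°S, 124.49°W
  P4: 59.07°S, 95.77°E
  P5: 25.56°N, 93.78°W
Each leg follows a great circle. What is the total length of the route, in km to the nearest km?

Leg P1→P2: central angle 2.1876 rad, distance 3800.7 km.
Leg P2→P3: central angle 1.1558 rad, distance 2008.0 km.
Leg P3→P4: central angle 1.4925 rad, distance 2593.1 km.
Leg P4→P5: central angle 2.5452 rad, distance 4422.0 km.
Total: 3800.7 + 2008.0 + 2593.1 + 4422.0 ≈ 12824 km.

12824 km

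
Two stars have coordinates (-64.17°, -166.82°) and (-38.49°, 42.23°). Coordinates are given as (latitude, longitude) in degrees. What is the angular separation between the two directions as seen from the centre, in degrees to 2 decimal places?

Let φ₁ = -1.1200 rad, φ₂ = -0.6718 rad, and Δλ = -2.6346 rad.
cos c = sin φ₁ sin φ₂ + cos φ₁ cos φ₂ cos Δλ = (-0.9001)(-0.6224) + (0.4357)(0.7827)(-0.8742) = 0.26207,
so c = arccos(0.26207) = 1.30563 rad.
So the angular separation is 74.81°.

74.81°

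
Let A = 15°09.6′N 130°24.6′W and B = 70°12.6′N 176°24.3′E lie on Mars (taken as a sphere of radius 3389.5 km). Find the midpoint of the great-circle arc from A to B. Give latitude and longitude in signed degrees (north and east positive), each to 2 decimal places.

45.08°, -143.47°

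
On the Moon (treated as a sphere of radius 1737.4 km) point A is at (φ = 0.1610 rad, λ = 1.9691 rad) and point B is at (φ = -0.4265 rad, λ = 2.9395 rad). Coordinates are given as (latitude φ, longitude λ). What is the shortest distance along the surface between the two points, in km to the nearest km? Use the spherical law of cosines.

1935 km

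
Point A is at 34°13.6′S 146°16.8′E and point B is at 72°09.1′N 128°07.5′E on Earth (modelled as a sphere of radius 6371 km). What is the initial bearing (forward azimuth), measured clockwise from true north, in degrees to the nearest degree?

354°

Δλ = -18.155° = -0.3169 rad.
y = sin Δλ · cos φ₂ = (-0.3116)(0.3065) = -0.0955
x = cos φ₁ sin φ₂ − sin φ₁ cos φ₂ cos Δλ = (0.8268)(0.9519) − (-0.5625)(0.3065)(0.9502) = 0.9508
θ = atan2(y, x) = -5.74°; adding 360° gives 354°.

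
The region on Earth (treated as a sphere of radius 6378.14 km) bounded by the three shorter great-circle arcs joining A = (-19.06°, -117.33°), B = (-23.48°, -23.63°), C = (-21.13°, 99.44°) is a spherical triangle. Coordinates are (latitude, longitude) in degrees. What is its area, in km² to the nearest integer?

Side lengths (central angles): a = 1.8999, b = 2.2000, c = 1.4966 rad; semiperimeter s = 2.7982.
By l'Huilier's theorem, tan(E/4) = √[tan(s/2) tan((s−a)/2) tan((s−b)/2) tan((s−c)/2)], giving spherical excess E = 2.7184 rad.
Area = E·R² = 2.7184 × (6378.14)² ≈ 110585712 km².

110585712 km²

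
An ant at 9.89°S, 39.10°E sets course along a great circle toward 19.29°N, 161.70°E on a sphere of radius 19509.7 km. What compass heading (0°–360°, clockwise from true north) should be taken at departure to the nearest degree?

With φ₁ = -0.1726, φ₂ = 0.3367, Δλ = 2.1398 rad, the forward-azimuth formula gives
θ = atan2( sin Δλ cos φ₂ , cos φ₁ sin φ₂ − sin φ₁ cos φ₂ cos Δλ ) = atan2(0.7952, 0.2381) = 73.33°.
So the initial bearing is 73°.

73°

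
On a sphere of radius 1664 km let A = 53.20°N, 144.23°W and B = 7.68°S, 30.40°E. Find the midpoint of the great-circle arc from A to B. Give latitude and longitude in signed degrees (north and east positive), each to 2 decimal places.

59.14°, 22.31°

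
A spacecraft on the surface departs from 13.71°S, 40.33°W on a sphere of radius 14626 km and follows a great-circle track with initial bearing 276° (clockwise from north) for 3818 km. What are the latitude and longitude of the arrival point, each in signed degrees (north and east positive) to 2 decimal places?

Angular distance δ = d/R = 3818/14626 = 0.26104 rad; initial bearing θ = 4.8171 rad.
sin φ₂ = sin φ₁ cos δ + cos φ₁ sin δ cos θ = (-0.2370)(0.9661) + (0.9715)(0.2581)(0.1045) = -0.2028, so φ₂ = -11.70°.
Δλ = atan2(sin θ sin δ cos φ₁, cos δ − sin φ₁ sin φ₂) = atan2(-0.2494, 0.9181) = -15.196°.
λ₂ = -40.330° − 15.196° = -55.53°.

-11.70°, -55.53°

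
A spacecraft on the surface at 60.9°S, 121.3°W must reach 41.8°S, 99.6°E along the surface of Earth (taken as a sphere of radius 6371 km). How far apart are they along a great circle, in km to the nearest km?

Let φ₁ = -1.0629 rad, φ₂ = -0.7295 rad, and Δλ = -2.4278 rad.
cos c = sin φ₁ sin φ₂ + cos φ₁ cos φ₂ cos Δλ = (-0.8738)(-0.6665) + (0.4863)(0.7455)(-0.7559) = 0.30836,
so c = arccos(0.30836) = 1.25733 rad.
Distance = R·c = 6371 × 1.2573 ≈ 8010 km.

8010 km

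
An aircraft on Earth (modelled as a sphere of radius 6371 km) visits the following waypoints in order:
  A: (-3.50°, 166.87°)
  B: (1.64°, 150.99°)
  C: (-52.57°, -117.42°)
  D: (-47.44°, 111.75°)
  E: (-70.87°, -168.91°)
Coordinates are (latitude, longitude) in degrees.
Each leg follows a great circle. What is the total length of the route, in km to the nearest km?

Leg A→B: central angle 0.2912 rad, distance 1855.2 km.
Leg B→C: central angle 1.6104 rad, distance 10259.8 km.
Leg C→D: central angle 1.2491 rad, distance 7958.3 km.
Leg D→E: central angle 0.7423 rad, distance 4729.4 km.
Total: 1855.2 + 10259.8 + 7958.3 + 4729.4 ≈ 24803 km.

24803 km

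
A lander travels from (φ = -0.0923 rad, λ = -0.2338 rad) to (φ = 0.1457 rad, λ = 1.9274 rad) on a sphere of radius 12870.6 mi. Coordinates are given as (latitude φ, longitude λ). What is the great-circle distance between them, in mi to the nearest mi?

27896 mi

Let φ₁ = -0.0923 rad, φ₂ = 0.1457 rad, and Δλ = 2.1612 rad.
cos c = sin φ₁ sin φ₂ + cos φ₁ cos φ₂ cos Δλ = (-0.0922)(0.1452) + (0.9957)(0.9894)(-0.5567) = -0.56183,
so c = arccos(-0.56183) = 2.16740 rad.
Distance = R·c = 12870.6 × 2.1674 ≈ 27896 mi.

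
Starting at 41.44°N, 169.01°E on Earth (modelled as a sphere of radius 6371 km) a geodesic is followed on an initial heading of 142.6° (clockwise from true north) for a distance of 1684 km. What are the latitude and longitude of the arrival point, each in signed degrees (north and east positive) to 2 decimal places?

Angular distance δ = d/R = 1684/6371 = 0.26432 rad; initial bearing θ = 2.4888 rad.
sin φ₂ = sin φ₁ cos δ + cos φ₁ sin δ cos θ = (0.6618)(0.9653) + (0.7496)(0.2613)(-0.7944) = 0.4833, so φ₂ = 28.90°.
Δλ = atan2(sin θ sin δ cos φ₁, cos δ − sin φ₁ sin φ₂) = atan2(0.1190, 0.6454) = 10.443°.
λ₂ = 169.010° + 10.443° = 179.45°.

28.90°, 179.45°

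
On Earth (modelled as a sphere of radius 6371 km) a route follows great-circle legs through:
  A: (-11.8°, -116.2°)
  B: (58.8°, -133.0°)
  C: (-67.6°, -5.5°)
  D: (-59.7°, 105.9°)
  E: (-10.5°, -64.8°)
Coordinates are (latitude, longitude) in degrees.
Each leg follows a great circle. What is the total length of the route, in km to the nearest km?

42280 km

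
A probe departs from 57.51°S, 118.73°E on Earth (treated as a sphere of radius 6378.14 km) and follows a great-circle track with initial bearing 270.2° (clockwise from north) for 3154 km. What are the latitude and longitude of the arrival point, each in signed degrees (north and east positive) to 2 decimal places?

-47.86°, 73.71°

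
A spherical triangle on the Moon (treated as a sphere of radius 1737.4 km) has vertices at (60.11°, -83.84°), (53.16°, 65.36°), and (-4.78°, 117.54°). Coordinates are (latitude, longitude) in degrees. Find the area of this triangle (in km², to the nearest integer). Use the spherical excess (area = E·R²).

Side lengths (central angles): a = 1.2664, b = 2.1349, c = 1.1183 rad; semiperimeter s = 2.2598.
By l'Huilier's theorem, tan(E/4) = √[tan(s/2) tan((s−a)/2) tan((s−b)/2) tan((s−c)/2)], giving spherical excess E = 0.8462 rad.
Area = E·R² = 0.8462 × (1737.4)² ≈ 2554261 km².

2554261 km²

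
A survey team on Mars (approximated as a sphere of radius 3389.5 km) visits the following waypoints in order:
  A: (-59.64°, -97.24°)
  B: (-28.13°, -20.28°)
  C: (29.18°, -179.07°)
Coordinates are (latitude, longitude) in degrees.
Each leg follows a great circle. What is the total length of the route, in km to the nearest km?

Leg A→B: central angle 1.0386 rad, distance 3520.5 km.
Leg B→C: central angle 2.8167 rad, distance 9547.1 km.
Total: 3520.5 + 9547.1 ≈ 13068 km.

13068 km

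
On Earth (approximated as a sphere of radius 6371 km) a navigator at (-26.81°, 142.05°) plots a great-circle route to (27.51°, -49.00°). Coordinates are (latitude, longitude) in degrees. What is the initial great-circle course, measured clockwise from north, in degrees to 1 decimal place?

83.4°

Δλ = 168.950° = 2.9487 rad.
y = sin Δλ · cos φ₂ = (0.1917)(0.8869) = 0.1700
x = cos φ₁ sin φ₂ − sin φ₁ cos φ₂ cos Δλ = (0.8925)(0.4619) − (-0.4510)(0.8869)(-0.9815) = 0.0196
θ = atan2(y, x) = 83.41°, so the bearing is 83.4°.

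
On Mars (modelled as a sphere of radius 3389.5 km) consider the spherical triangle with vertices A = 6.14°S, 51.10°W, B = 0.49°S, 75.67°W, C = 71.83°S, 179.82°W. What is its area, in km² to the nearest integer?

Side lengths (central angles): a = 1.6390, b = 1.6632, c = 0.4391 rad; semiperimeter s = 1.8707.
By l'Huilier's theorem, tan(E/4) = √[tan(s/2) tan((s−a)/2) tan((s−b)/2) tan((s−c)/2)], giving spherical excess E = 0.4758 rad.
Area = E·R² = 0.4758 × (3389.5)² ≈ 5466153 km².

5466153 km²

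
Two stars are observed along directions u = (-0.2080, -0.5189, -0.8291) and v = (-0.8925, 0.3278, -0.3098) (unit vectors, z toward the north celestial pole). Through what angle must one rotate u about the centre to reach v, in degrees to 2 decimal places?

74.19°

u·v = 0.2724; |u| = 1.0000, |v| = 1.0000.
cos θ = (u·v)/(|u||v|) = 0.2724, so θ = 74.19°.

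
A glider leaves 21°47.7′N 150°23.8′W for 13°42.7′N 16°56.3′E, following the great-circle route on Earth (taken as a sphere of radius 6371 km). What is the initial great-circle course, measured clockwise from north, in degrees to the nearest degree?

20°

With φ₁ = 0.3804, φ₂ = 0.2393, Δλ = 2.9205 rad, the forward-azimuth formula gives
θ = atan2( sin Δλ cos φ₂ , cos φ₁ sin φ₂ − sin φ₁ cos φ₂ cos Δλ ) = atan2(0.2130, 0.5720) = 20.42°.
So the initial bearing is 20°.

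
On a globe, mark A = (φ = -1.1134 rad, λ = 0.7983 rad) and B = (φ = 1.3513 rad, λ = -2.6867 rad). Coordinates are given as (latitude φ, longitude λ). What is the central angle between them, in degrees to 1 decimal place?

In radians: φ₁ = -1.1134, φ₂ = 1.3513, Δλ = 160.324° = 2.7982 rad.
cos c = sin φ₁ sin φ₂ + cos φ₁ cos φ₂ cos Δλ = (-0.8972)(0.9760) + (0.4416)(0.2177)(-0.9416) = -0.96622,
so c = arccos(-0.96622) = 2.88094 rad.
So the angular separation is 165.1°.

165.1°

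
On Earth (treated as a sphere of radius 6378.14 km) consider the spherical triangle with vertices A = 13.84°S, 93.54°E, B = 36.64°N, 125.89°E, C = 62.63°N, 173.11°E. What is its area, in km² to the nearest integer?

1633511 km²

Side lengths (central angles): a = 0.6753, b = 1.7028, c = 1.0293 rad; semiperimeter s = 1.7037.
By l'Huilier's theorem, tan(E/4) = √[tan(s/2) tan((s−a)/2) tan((s−b)/2) tan((s−c)/2)], giving spherical excess E = 0.0402 rad.
Area = E·R² = 0.0402 × (6378.14)² ≈ 1633511 km².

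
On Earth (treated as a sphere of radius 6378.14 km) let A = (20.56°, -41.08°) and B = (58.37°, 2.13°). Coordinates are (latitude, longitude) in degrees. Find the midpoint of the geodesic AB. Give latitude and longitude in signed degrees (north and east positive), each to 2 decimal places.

Central angle δ = 0.8541 rad. Interpolating on the sphere with fraction f = 0.5:
P = [sin((1−f)δ)·A + sin(fδ)·B] / sin δ = 0.5493·A + 0.5493·B in Cartesian coordinates,
giving P = (0.6756, -0.3273, 0.6607), i.e. latitude 41.35°, longitude -25.85°.

41.35°, -25.85°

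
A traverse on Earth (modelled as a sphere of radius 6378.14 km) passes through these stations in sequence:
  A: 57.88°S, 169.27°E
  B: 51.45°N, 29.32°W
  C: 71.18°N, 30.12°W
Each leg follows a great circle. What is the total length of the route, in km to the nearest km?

20846 km

Leg A→B: central angle 2.9240 rad, distance 18649.7 km.
Leg B→C: central angle 0.3444 rad, distance 2196.7 km.
Total: 18649.7 + 2196.7 ≈ 20846 km.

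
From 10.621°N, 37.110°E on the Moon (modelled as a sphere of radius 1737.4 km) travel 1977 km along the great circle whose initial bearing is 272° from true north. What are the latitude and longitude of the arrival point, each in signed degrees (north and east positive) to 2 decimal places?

6.23°, -28.76°

Angular distance δ = d/R = 1977/1737.4 = 1.13791 rad; initial bearing θ = 4.7473 rad.
sin φ₂ = sin φ₁ cos δ + cos φ₁ sin δ cos θ = (0.1843)(0.4195) + (0.9829)(0.9078)(0.0349) = 0.1085, so φ₂ = 6.23°.
Δλ = atan2(sin θ sin δ cos φ₁, cos δ − sin φ₁ sin φ₂) = atan2(-0.8917, 0.3995) = -65.865°.
λ₂ = 37.110° − 65.865° = -28.76°.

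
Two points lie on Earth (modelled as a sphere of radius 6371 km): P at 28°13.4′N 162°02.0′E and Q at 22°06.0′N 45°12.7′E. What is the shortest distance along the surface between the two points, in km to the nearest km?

Let φ₁ = 0.4926 rad, φ₂ = 0.3857 rad, and Δλ = -2.0389 rad.
cos c = sin φ₁ sin φ₂ + cos φ₁ cos φ₂ cos Δλ = (0.4729)(0.3762) + (0.8811)(0.9265)(-0.4512) = -0.19044,
so c = arccos(-0.19044) = 1.76241 rad.
Distance = R·c = 6371 × 1.7624 ≈ 11228 km.

11228 km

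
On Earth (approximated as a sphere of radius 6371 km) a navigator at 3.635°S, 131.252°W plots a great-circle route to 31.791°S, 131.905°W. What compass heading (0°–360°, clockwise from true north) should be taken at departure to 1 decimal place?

181.2°

Δλ = -0.653° = -0.0114 rad.
y = sin Δλ · cos φ₂ = (-0.0114)(0.8500) = -0.0097
x = cos φ₁ sin φ₂ − sin φ₁ cos φ₂ cos Δλ = (0.9980)(-0.5268) − (-0.0634)(0.8500)(0.9999) = -0.4719
θ = atan2(y, x) = -178.82°; adding 360° gives 181.2°.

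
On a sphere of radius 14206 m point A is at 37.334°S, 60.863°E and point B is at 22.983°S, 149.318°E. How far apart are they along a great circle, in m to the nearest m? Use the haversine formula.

18629 m

In radians: φ₁ = -0.6516, φ₂ = -0.4011, Δλ = 88.455° = 1.5438 rad.
Haversine: a = sin²(Δφ/2) + cos φ₁ cos φ₂ sin²(Δλ/2) = 0.0156 + (0.7951)(0.9206)(0.4865) = 0.37173.
Central angle c = 2·arcsin(√a) = 1.31136 rad.
Distance = R·c = 14206 × 1.3114 ≈ 18629 m.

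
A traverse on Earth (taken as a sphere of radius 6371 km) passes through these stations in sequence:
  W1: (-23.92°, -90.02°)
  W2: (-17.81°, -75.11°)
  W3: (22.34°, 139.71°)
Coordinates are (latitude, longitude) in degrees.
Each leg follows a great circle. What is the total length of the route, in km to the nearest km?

Leg W1→W2: central angle 0.2653 rad, distance 1690.1 km.
Leg W2→W3: central angle 2.5666 rad, distance 16351.9 km.
Total: 1690.1 + 16351.9 ≈ 18042 km.

18042 km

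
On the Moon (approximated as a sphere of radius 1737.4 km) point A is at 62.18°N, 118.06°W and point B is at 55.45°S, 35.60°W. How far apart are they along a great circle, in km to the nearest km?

4061 km

In radians: φ₁ = 1.0852, φ₂ = -0.9678, Δλ = 82.460° = 1.4392 rad.
Haversine: a = sin²(Δφ/2) + cos φ₁ cos φ₂ sin²(Δλ/2) = 0.7319 + (0.4667)(0.5671)(0.4344) = 0.84685.
Central angle c = 2·arcsin(√a) = 2.33742 rad.
Distance = R·c = 1737.4 × 2.3374 ≈ 4061 km.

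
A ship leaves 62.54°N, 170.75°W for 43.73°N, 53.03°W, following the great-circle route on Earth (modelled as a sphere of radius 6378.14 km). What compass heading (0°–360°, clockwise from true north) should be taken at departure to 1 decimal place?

Δλ = 117.720° = 2.0546 rad.
y = sin Δλ · cos φ₂ = (0.8852)(0.7226) = 0.6397
x = cos φ₁ sin φ₂ − sin φ₁ cos φ₂ cos Δλ = (0.4611)(0.6913) − (0.8873)(0.7226)(-0.4652) = 0.6170
θ = atan2(y, x) = 46.03°, so the bearing is 46.0°.

46.0°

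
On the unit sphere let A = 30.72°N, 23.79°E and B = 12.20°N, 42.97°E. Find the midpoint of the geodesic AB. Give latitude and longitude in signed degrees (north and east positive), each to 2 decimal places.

Central angle δ = 0.4474 rad. Interpolating on the sphere with fraction f = 0.5:
P = [sin((1−f)δ)·A + sin(fδ)·B] / sin δ = 0.5128·A + 0.5128·B in Cartesian coordinates,
giving P = (0.7701, 0.5194, 0.3703), i.e. latitude 21.73°, longitude 34.00°.

21.73°, 34.00°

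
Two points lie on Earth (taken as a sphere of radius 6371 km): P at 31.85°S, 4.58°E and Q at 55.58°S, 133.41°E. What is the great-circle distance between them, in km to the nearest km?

9150 km

Let φ₁ = -0.5559 rad, φ₂ = -0.9701 rad, and Δλ = 2.2485 rad.
cos c = sin φ₁ sin φ₂ + cos φ₁ cos φ₂ cos Δλ = (-0.5277)(-0.8249) + (0.8494)(0.5653)(-0.6270) = 0.13425,
so c = arccos(0.13425) = 1.43614 rad.
Distance = R·c = 6371 × 1.4361 ≈ 9150 km.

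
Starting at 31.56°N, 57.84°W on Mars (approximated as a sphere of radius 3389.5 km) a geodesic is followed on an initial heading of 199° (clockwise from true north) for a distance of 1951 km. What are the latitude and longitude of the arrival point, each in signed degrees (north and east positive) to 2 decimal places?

0.03°, -68.05°

Angular distance δ = d/R = 1951/3389.5 = 0.57560 rad; initial bearing θ = 3.4732 rad.
sin φ₂ = sin φ₁ cos δ + cos φ₁ sin δ cos θ = (0.5234)(0.8389) + (0.8521)(0.5443)(-0.9455) = 0.0005, so φ₂ = 0.03°.
Δλ = atan2(sin θ sin δ cos φ₁, cos δ − sin φ₁ sin φ₂) = atan2(-0.1510, 0.8386) = -10.208°.
λ₂ = -57.840° − 10.208° = -68.05°.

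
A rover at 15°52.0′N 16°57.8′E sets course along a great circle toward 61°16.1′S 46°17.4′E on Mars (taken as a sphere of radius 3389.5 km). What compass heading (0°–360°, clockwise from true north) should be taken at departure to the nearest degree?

166°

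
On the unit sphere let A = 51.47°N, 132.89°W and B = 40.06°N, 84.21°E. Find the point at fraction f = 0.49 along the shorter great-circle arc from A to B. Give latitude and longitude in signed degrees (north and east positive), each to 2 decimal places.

72.32°, 141.23°

Central angle δ = 1.4473 rad. Interpolating on the sphere with fraction f = 0.49:
P = [sin((1−f)δ)·A + sin(fδ)·B] / sin δ = 0.6781·A + 0.6562·B in Cartesian coordinates,
giving P = (-0.2368, 0.1902, 0.9528), i.e. latitude 72.32°, longitude 141.23°.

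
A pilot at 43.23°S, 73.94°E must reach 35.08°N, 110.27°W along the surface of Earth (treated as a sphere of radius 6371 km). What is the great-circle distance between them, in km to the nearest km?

With latitudes φ₁ = -43.230°, φ₂ = 35.080° and longitude difference Δλ = 175.790°:
Haversine: a = sin²(Δφ/2) + cos φ₁ cos φ₂ sin²(Δλ/2) = 0.3987 + (0.7286)(0.8184)(0.9987) = 0.99415.
Central angle c = 2·arcsin(√a) = 2.98842 rad.
Distance = R·c = 6371 × 2.9884 ≈ 19039 km.

19039 km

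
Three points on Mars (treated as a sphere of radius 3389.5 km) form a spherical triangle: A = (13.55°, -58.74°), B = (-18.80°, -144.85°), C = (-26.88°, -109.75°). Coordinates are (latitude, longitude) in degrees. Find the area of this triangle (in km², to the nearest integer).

Side lengths (central angles): a = 0.5799, b = 1.1156, c = 1.5839 rad; semiperimeter s = 1.6397.
By l'Huilier's theorem, tan(E/4) = √[tan(s/2) tan((s−a)/2) tan((s−b)/2) tan((s−c)/2)], giving spherical excess E = 0.2737 rad.
Area = E·R² = 0.2737 × (3389.5)² ≈ 3144749 km².

3144749 km²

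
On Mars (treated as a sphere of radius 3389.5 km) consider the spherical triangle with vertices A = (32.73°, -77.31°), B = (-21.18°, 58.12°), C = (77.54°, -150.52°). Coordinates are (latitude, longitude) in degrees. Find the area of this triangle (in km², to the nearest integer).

24302805 km²

Side lengths (central angles): a = 2.1286, b = 0.9516, c = 2.4252 rad; semiperimeter s = 2.7527.
By l'Huilier's theorem, tan(E/4) = √[tan(s/2) tan((s−a)/2) tan((s−b)/2) tan((s−c)/2)], giving spherical excess E = 2.1154 rad.
Area = E·R² = 2.1154 × (3389.5)² ≈ 24302805 km².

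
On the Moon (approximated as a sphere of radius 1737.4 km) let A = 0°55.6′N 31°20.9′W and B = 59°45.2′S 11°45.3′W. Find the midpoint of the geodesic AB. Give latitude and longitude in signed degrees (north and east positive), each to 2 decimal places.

The central angle between A and B is δ = 1.0922 rad.
With f = 0.5, the slerp weights are sin((1−f)δ)/sin δ = 0.5851 and sin(fδ)/sin δ = 0.5851.
Weighted sum of the unit vectors: (0.5851)·(0.8539,-0.5202,0.0162) + (0.5851)·(0.4932,-0.1026,-0.8639) = (0.7882, -0.3644, -0.4960).
Converting back: φ = atan2(z, √(x²+y²)) = -29.73°, λ = atan2(y, x) = -24.81°.

-29.73°, -24.81°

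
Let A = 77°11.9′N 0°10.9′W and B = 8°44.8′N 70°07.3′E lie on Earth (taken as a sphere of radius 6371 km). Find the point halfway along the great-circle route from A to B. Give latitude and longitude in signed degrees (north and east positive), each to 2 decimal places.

46.14°, 59.02°

The central angle between A and B is δ = 1.3468 rad.
With f = 0.5, the slerp weights are sin((1−f)δ)/sin δ = 0.6396 and sin(fδ)/sin δ = 0.6396.
Weighted sum of the unit vectors: (0.6396)·(0.2216,-0.0007,0.9751) + (0.6396)·(0.3361,0.9295,0.1521) = (0.3567, 0.5941, 0.7210).
Converting back: φ = atan2(z, √(x²+y²)) = 46.14°, λ = atan2(y, x) = 59.02°.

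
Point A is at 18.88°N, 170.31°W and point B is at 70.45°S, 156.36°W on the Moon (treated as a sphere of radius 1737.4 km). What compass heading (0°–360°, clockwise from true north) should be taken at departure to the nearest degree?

Δλ = 13.950° = 0.2435 rad.
y = sin Δλ · cos φ₂ = (0.2411)(0.3346) = 0.0807
x = cos φ₁ sin φ₂ − sin φ₁ cos φ₂ cos Δλ = (0.9462)(-0.9423) − (0.3236)(0.3346)(0.9705) = -0.9967
θ = atan2(y, x) = 175.37°, so the bearing is 175°.

175°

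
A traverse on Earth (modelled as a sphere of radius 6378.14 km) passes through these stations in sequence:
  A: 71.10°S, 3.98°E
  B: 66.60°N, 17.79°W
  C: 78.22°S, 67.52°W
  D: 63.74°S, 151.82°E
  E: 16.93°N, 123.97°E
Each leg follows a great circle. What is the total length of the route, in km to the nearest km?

45181 km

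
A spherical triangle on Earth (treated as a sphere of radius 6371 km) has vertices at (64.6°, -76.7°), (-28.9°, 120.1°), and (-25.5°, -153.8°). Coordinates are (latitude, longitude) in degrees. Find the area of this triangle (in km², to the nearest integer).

Side lengths (central angles): a = 1.3059, b = 1.8781, c = 2.4915 rad; semiperimeter s = 2.8378.
By l'Huilier's theorem, tan(E/4) = √[tan(s/2) tan((s−a)/2) tan((s−b)/2) tan((s−c)/2)], giving spherical excess E = 2.5896 rad.
Area = E·R² = 2.5896 × (6371)² ≈ 105110195 km².

105110195 km²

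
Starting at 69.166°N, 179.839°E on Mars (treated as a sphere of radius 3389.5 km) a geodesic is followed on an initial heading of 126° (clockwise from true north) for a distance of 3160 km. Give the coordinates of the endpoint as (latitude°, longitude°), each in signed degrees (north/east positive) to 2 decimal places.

Angular distance δ = d/R = 3160/3389.5 = 0.93229 rad; initial bearing θ = 2.1991 rad.
sin φ₂ = sin φ₁ cos δ + cos φ₁ sin δ cos θ = (0.9346)(0.5960) + (0.3557)(0.8030)(-0.5878) = 0.3892, so φ₂ = 22.90°.
Δλ = atan2(sin θ sin δ cos φ₁, cos δ − sin φ₁ sin φ₂) = atan2(0.2310, 0.2323) = 44.848°.
λ₂ = 179.839° + 44.848° = 224.69° → -135.31° after wrapping to (−180°, 180°].

22.90°, -135.31°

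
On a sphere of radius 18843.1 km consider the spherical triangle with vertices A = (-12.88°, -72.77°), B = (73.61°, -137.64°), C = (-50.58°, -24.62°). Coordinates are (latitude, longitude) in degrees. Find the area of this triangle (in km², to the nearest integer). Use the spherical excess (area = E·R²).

284514997 km²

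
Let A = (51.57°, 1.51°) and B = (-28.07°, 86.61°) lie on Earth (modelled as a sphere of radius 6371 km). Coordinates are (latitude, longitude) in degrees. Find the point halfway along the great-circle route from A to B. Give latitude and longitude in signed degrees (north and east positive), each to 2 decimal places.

15.58°, 53.11°

The central angle between A and B is δ = 1.8984 rad.
With f = 0.5, the slerp weights are sin((1−f)δ)/sin δ = 0.8586 and sin(fδ)/sin δ = 0.8586.
Weighted sum of the unit vectors: (0.8586)·(0.6213,0.0164,0.7834) + (0.8586)·(0.0522,0.8808,-0.4705) = (0.5783, 0.7704, 0.2686).
Converting back: φ = atan2(z, √(x²+y²)) = 15.58°, λ = atan2(y, x) = 53.11°.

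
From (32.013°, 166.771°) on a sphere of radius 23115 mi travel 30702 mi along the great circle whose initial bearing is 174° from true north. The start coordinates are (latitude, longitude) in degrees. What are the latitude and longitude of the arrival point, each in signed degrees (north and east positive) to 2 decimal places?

-43.73°, 174.84°

Angular distance δ = d/R = 30702/23115 = 1.32823 rad; initial bearing θ = 3.0369 rad.
sin φ₂ = sin φ₁ cos δ + cos φ₁ sin δ cos θ = (0.5301)(0.2402) + (0.8479)(0.9707)(-0.9945) = -0.6913, so φ₂ = -43.73°.
Δλ = atan2(sin θ sin δ cos φ₁, cos δ − sin φ₁ sin φ₂) = atan2(0.0860, 0.6066) = 8.072°.
λ₂ = 166.771° + 8.072° = 174.84°.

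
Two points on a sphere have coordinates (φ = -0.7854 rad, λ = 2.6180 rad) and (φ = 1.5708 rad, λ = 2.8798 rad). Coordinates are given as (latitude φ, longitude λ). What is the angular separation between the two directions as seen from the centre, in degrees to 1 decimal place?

Let φ₁ = -0.7854 rad, φ₂ = 1.5708 rad, and Δλ = 0.2618 rad.
Haversine: a = sin²(Δφ/2) + cos φ₁ cos φ₂ sin²(Δλ/2) = 0.8536 + (0.7071)(-0.0000)(0.0170) = 0.85356.
Central angle c = 2·arcsin(√a) = 2.35620 rad.
So the angular separation is 135.0°.

135.0°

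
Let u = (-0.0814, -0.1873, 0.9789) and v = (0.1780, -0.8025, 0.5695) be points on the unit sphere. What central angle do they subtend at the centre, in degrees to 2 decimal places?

u·v = 0.6933; |u| = 1.0000, |v| = 1.0000.
cos θ = (u·v)/(|u||v|) = 0.6933, so θ = 46.11°.

46.11°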